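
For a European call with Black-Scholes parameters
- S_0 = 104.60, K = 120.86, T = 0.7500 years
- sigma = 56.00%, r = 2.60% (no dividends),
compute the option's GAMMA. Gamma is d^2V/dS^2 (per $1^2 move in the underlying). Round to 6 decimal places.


d1 = -0.0152364784; d2 = -0.5002107045
phi(d1) = 0.3988959758; exp(-qT) = 1.0000000000; exp(-rT) = 0.9806888952
Gamma = exp(-qT) * phi(d1) / (S * sigma * sqrt(T)) = 1.0000000000 * 0.3988959758 / (104.6000 * 0.5600 * 0.8660254038) = 0.007863

Answer: Gamma = 0.007863


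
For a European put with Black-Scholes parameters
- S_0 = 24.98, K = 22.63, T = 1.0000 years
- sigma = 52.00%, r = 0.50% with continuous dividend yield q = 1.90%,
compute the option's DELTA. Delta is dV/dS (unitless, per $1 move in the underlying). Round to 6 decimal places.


d1 = 0.4230750866; d2 = -0.0969249134
phi(d1) = 0.3647895023; exp(-qT) = 0.9811793622; exp(-rT) = 0.9950124792
N(-d1) = 0.3361202393
Delta = -exp(-qT) * N(-d1) = -0.9811793622 * 0.3361202393 = -0.329794

Answer: Delta = -0.329794


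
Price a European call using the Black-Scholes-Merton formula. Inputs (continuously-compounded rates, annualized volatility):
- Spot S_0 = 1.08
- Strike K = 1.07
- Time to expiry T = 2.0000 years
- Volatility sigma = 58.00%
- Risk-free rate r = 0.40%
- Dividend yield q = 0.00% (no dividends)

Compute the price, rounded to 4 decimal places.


d1 = (ln(S/K) + (r - q + 0.5*sigma^2) * T) / (sigma * sqrt(T)) = 0.43121614
d2 = d1 - sigma * sqrt(T) = -0.38902773
exp(-rT) = 0.99203191; exp(-qT) = 1.00000000
C = S_0 * exp(-qT) * N(d1) - K * exp(-rT) * N(d2)
N(d1) = 0.66684439; N(d2) = 0.34862782
C = 1.0800 * 1.00000000 * 0.66684439 - 1.0700 * 0.99203191 * 0.34862782 = 0.3501

Answer: Price = 0.3501


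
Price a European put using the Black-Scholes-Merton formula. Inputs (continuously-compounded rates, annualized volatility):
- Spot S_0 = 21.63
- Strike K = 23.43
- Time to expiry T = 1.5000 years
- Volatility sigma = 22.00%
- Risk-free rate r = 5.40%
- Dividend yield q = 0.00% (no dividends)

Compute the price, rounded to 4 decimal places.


d1 = (ln(S/K) + (r - q + 0.5*sigma^2) * T) / (sigma * sqrt(T)) = 0.13867076
d2 = d1 - sigma * sqrt(T) = -0.13077311
exp(-rT) = 0.92219369; exp(-qT) = 1.00000000
P = K * exp(-rT) * N(-d2) - S_0 * exp(-qT) * N(-d1)
N(-d1) = 0.44485516; N(-d2) = 0.55202260
P = 23.4300 * 0.92219369 * 0.55202260 - 21.6300 * 1.00000000 * 0.44485516 = 2.3053

Answer: Price = 2.3053


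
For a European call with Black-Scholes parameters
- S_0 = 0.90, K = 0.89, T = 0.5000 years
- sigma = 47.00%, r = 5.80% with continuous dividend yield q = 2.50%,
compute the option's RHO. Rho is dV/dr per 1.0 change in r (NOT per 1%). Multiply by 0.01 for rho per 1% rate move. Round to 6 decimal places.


d1 = 0.2494380872; d2 = -0.0829020999
phi(d1) = 0.3867223780; exp(-qT) = 0.9875778005; exp(-rT) = 0.9714164645
N(d2) = 0.4669646921
Rho = K*T*exp(-rT)*N(d2) = 0.8900 * 0.5000 * 0.9714164645 * 0.4669646921 = 0.201860

Answer: Rho = 0.201860


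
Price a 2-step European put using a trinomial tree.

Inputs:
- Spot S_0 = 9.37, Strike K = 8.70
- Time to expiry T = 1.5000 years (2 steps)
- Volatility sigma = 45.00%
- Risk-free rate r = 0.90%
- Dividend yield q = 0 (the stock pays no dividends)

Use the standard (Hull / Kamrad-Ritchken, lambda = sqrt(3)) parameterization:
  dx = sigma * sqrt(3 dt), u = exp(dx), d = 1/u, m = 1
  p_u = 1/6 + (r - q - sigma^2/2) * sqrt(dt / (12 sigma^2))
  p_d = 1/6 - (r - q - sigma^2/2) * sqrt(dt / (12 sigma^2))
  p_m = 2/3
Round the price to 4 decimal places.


Answer: Price = V(0,0) = 1.4201

Derivation:
dt = T/N = 0.750000; dx = sigma*sqrt(3*dt) = 0.675000
u = exp(dx) = 1.964033; d = 1/u = 0.509156
p_u = 0.115417, p_m = 0.666667, p_d = 0.217917
Discount per step: exp(-r*dt) = 0.993273
Stock lattice S(k, j) with j the centered position index:
  k=0: S(0,+0) = 9.3700
  k=1: S(1,-1) = 4.7708; S(1,+0) = 9.3700; S(1,+1) = 18.4030
  k=2: S(2,-2) = 2.4291; S(2,-1) = 4.7708; S(2,+0) = 9.3700; S(2,+1) = 18.4030; S(2,+2) = 36.1441
Terminal payoffs V(N, j) = max(K - S_T, 0):
  V(2,-2) = 6.270919; V(2,-1) = 3.929204; V(2,+0) = 0.000000; V(2,+1) = 0.000000; V(2,+2) = 0.000000
Backward induction: V(k, j) = exp(-r*dt) * [p_u * V(k+1, j+1) + p_m * V(k+1, j) + p_d * V(k+1, j-1)]
  V(1,-1) = exp(-r*dt) * [p_u*0.000000 + p_m*3.929204 + p_d*6.270919] = 3.959192
  V(1,+0) = exp(-r*dt) * [p_u*0.000000 + p_m*0.000000 + p_d*3.929204] = 0.850479
  V(1,+1) = exp(-r*dt) * [p_u*0.000000 + p_m*0.000000 + p_d*0.000000] = 0.000000
  V(0,+0) = exp(-r*dt) * [p_u*0.000000 + p_m*0.850479 + p_d*3.959192] = 1.420142


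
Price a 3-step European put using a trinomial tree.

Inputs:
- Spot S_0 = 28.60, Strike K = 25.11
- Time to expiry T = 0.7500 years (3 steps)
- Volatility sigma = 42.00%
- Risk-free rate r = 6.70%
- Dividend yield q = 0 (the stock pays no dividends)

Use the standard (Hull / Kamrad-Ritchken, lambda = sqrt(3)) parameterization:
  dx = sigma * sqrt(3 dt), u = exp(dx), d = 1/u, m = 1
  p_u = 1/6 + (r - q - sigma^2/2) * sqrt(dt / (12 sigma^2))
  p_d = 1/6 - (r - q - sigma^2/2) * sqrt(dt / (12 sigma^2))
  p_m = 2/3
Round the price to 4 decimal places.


Answer: Price = V(0,0) = 1.9532

Derivation:
dt = T/N = 0.250000; dx = sigma*sqrt(3*dt) = 0.363731
u = exp(dx) = 1.438687; d = 1/u = 0.695078
p_u = 0.159381, p_m = 0.666667, p_d = 0.173952
Discount per step: exp(-r*dt) = 0.983390
Stock lattice S(k, j) with j the centered position index:
  k=0: S(0,+0) = 28.6000
  k=1: S(1,-1) = 19.8792; S(1,+0) = 28.6000; S(1,+1) = 41.1464
  k=2: S(2,-2) = 13.8176; S(2,-1) = 19.8792; S(2,+0) = 28.6000; S(2,+1) = 41.1464; S(2,+2) = 59.1968
  k=3: S(3,-3) = 9.6043; S(3,-2) = 13.8176; S(3,-1) = 19.8792; S(3,+0) = 28.6000; S(3,+1) = 41.1464; S(3,+2) = 59.1968; S(3,+3) = 85.1657
Terminal payoffs V(N, j) = max(K - S_T, 0):
  V(3,-3) = 15.505664; V(3,-2) = 11.292369; V(3,-1) = 5.230758; V(3,+0) = 0.000000; V(3,+1) = 0.000000; V(3,+2) = 0.000000; V(3,+3) = 0.000000
Backward induction: V(k, j) = exp(-r*dt) * [p_u * V(k+1, j+1) + p_m * V(k+1, j) + p_d * V(k+1, j-1)]
  V(2,-2) = exp(-r*dt) * [p_u*5.230758 + p_m*11.292369 + p_d*15.505664] = 10.875477
  V(2,-1) = exp(-r*dt) * [p_u*0.000000 + p_m*5.230758 + p_d*11.292369] = 5.360953
  V(2,+0) = exp(-r*dt) * [p_u*0.000000 + p_m*0.000000 + p_d*5.230758] = 0.894788
  V(2,+1) = exp(-r*dt) * [p_u*0.000000 + p_m*0.000000 + p_d*0.000000] = 0.000000
  V(2,+2) = exp(-r*dt) * [p_u*0.000000 + p_m*0.000000 + p_d*0.000000] = 0.000000
  V(1,-1) = exp(-r*dt) * [p_u*0.894788 + p_m*5.360953 + p_d*10.875477] = 5.515237
  V(1,+0) = exp(-r*dt) * [p_u*0.000000 + p_m*0.894788 + p_d*5.360953] = 1.503677
  V(1,+1) = exp(-r*dt) * [p_u*0.000000 + p_m*0.000000 + p_d*0.894788] = 0.153065
  V(0,+0) = exp(-r*dt) * [p_u*0.153065 + p_m*1.503677 + p_d*5.515237] = 1.953243


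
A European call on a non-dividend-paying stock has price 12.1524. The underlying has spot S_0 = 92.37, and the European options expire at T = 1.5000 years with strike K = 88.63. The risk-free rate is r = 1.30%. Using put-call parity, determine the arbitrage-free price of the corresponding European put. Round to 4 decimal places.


Answer: Put price = 6.7009

Derivation:
Put-call parity: C - P = S_0 * exp(-qT) - K * exp(-rT).
S_0 * exp(-qT) = 92.3700 * 1.00000000 = 92.37000000
K * exp(-rT) = 88.6300 * 0.98068890 = 86.91845678
P = C - S*exp(-qT) + K*exp(-rT)
P = 12.1524 - 92.37000000 + 86.91845678 = 6.7009


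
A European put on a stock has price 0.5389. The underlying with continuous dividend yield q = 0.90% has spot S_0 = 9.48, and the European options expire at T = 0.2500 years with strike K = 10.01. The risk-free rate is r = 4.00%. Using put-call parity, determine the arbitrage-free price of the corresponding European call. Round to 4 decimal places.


Put-call parity: C - P = S_0 * exp(-qT) - K * exp(-rT).
S_0 * exp(-qT) = 9.4800 * 0.99775253 = 9.45869398
K * exp(-rT) = 10.0100 * 0.99004983 = 9.91039884
C = P + S*exp(-qT) - K*exp(-rT)
C = 0.5389 + 9.45869398 - 9.91039884 = 0.0872

Answer: Call price = 0.0872


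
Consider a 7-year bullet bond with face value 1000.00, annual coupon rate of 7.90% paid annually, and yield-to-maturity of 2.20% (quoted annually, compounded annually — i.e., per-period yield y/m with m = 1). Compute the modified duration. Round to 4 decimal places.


Coupon per period c = face * coupon_rate / m = 79.000000
Periods per year m = 1; per-period yield y/m = 0.022000
Number of cashflows N = 7
Cashflows (t years, CF_t, discount factor 1/(1+y/m)^(m*t), PV):
  t = 1.0000: CF_t = 79.000000, DF = 0.978474, PV = 77.299413
  t = 2.0000: CF_t = 79.000000, DF = 0.957411, PV = 75.635433
  t = 3.0000: CF_t = 79.000000, DF = 0.936801, PV = 74.007273
  t = 4.0000: CF_t = 79.000000, DF = 0.916635, PV = 72.414162
  t = 5.0000: CF_t = 79.000000, DF = 0.896903, PV = 70.855344
  t = 6.0000: CF_t = 79.000000, DF = 0.877596, PV = 69.330082
  t = 7.0000: CF_t = 1079.000000, DF = 0.858704, PV = 926.542135
Price P = sum_t PV_t = 1366.083844
First compute Macaulay numerator sum_t t * PV_t:
  t * PV_t at t = 1.0000: 77.299413
  t * PV_t at t = 2.0000: 151.270867
  t * PV_t at t = 3.0000: 222.021820
  t * PV_t at t = 4.0000: 289.656647
  t * PV_t at t = 5.0000: 354.276721
  t * PV_t at t = 6.0000: 415.980495
  t * PV_t at t = 7.0000: 6485.794948
Macaulay duration D = 7996.300911 / 1366.083844 = 5.853448
Modified duration = D / (1 + y/m) = 5.853448 / (1 + 0.022000) = 5.727444

Answer: Modified duration = 5.7274


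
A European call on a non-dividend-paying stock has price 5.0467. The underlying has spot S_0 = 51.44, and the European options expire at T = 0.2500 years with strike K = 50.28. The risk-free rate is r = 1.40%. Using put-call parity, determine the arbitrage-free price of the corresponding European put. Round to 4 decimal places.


Put-call parity: C - P = S_0 * exp(-qT) - K * exp(-rT).
S_0 * exp(-qT) = 51.4400 * 1.00000000 = 51.44000000
K * exp(-rT) = 50.2800 * 0.99650612 = 50.10432761
P = C - S*exp(-qT) + K*exp(-rT)
P = 5.0467 - 51.44000000 + 50.10432761 = 3.7110

Answer: Put price = 3.7110


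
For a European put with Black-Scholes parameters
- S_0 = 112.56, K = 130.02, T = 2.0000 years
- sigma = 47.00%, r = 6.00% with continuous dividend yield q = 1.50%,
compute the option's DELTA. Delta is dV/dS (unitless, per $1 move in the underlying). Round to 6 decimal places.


d1 = 0.2507944186; d2 = -0.4138859557
phi(d1) = 0.3865912084; exp(-qT) = 0.9704455335; exp(-rT) = 0.8869204367
N(-d1) = 0.4009865285
Delta = -exp(-qT) * N(-d1) = -0.9704455335 * 0.4009865285 = -0.389136

Answer: Delta = -0.389136


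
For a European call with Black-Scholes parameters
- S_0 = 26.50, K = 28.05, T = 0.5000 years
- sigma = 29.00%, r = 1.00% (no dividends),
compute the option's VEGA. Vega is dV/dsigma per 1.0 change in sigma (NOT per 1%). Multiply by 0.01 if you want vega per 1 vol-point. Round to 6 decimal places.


d1 = -0.1502913962; d2 = -0.3553523628
phi(d1) = 0.3944620721; exp(-qT) = 1.0000000000; exp(-rT) = 0.9950124792
Vega = S * exp(-qT) * phi(d1) * sqrt(T) = 26.5000 * 1.0000000000 * 0.3944620721 * 0.7071067812 = 7.391560

Answer: Vega = 7.391560


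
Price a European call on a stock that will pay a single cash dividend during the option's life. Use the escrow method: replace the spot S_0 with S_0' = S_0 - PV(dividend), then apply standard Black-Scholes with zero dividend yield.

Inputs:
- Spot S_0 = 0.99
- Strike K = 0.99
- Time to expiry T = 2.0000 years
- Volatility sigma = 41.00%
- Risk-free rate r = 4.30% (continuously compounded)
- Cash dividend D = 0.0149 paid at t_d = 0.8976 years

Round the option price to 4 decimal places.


Answer: Price = 0.2501

Derivation:
PV(D) = D * exp(-r * t_d) = 0.0149 * 0.96213857 = 0.01433586
S_0' = S_0 - PV(D) = 0.9900 - 0.01433586 = 0.97566414
d1 = (ln(S_0'/K) + (r + sigma^2/2)*T) / (sigma*sqrt(T)) = 0.41307705
d2 = d1 - sigma*sqrt(T) = -0.16675051
exp(-rT) = 0.91759423
N(d1) = 0.66022492; N(d2) = 0.43378318
C = S_0' * N(d1) - K * exp(-rT) * N(d2) = 0.97566414 * 0.66022492 - 0.9900 * 0.91759423 * 0.43378318 = 0.2501


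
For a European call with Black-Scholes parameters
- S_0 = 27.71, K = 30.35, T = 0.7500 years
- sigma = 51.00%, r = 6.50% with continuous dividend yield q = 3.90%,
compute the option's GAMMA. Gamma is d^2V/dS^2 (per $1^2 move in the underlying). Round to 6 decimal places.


d1 = 0.0589448392; d2 = -0.3827281167
phi(d1) = 0.3982498208; exp(-qT) = 0.9711736407; exp(-rT) = 0.9524192047
Gamma = exp(-qT) * phi(d1) / (S * sigma * sqrt(T)) = 0.9711736407 * 0.3982498208 / (27.7100 * 0.5100 * 0.8660254038) = 0.031602

Answer: Gamma = 0.031602


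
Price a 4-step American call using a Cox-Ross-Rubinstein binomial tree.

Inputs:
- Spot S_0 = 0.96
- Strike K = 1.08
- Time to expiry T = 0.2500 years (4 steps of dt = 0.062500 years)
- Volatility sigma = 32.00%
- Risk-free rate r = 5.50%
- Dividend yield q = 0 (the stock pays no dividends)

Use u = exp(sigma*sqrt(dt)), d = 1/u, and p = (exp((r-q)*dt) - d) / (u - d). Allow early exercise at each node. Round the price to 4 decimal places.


Answer: Price = V(0,0) = 0.0267

Derivation:
dt = T/N = 0.062500
u = exp(sigma*sqrt(dt)) = 1.083287; d = 1/u = 0.923116
p = (exp((r-q)*dt) - d) / (u - d) = 0.501509
Discount per step: exp(-r*dt) = 0.996568
Stock lattice S(k, i) with i counting down-moves:
  k=0: S(0,0) = 0.9600
  k=1: S(1,0) = 1.0400; S(1,1) = 0.8862
  k=2: S(2,0) = 1.1266; S(2,1) = 0.9600; S(2,2) = 0.8181
  k=3: S(3,0) = 1.2204; S(3,1) = 1.0400; S(3,2) = 0.8862; S(3,3) = 0.7552
  k=4: S(4,0) = 1.3220; S(4,1) = 1.1266; S(4,2) = 0.9600; S(4,3) = 0.8181; S(4,4) = 0.6971
Terminal payoffs V(N, i) = max(S_T - K, 0):
  V(4,0) = 0.242043; V(4,1) = 0.046570; V(4,2) = 0.000000; V(4,3) = 0.000000; V(4,4) = 0.000000
Backward induction: V(k, i) = exp(-r*dt) * [p * V(k+1, i) + (1-p) * V(k+1, i+1)]; then take max(V_cont, immediate exercise) for American.
  V(3,0) = exp(-r*dt) * [p*0.242043 + (1-p)*0.046570] = 0.144105; exercise = 0.140399; V(3,0) = max -> 0.144105
  V(3,1) = exp(-r*dt) * [p*0.046570 + (1-p)*0.000000] = 0.023275; exercise = 0.000000; V(3,1) = max -> 0.023275
  V(3,2) = exp(-r*dt) * [p*0.000000 + (1-p)*0.000000] = 0.000000; exercise = 0.000000; V(3,2) = max -> 0.000000
  V(3,3) = exp(-r*dt) * [p*0.000000 + (1-p)*0.000000] = 0.000000; exercise = 0.000000; V(3,3) = max -> 0.000000
  V(2,0) = exp(-r*dt) * [p*0.144105 + (1-p)*0.023275] = 0.083585; exercise = 0.046570; V(2,0) = max -> 0.083585
  V(2,1) = exp(-r*dt) * [p*0.023275 + (1-p)*0.000000] = 0.011633; exercise = 0.000000; V(2,1) = max -> 0.011633
  V(2,2) = exp(-r*dt) * [p*0.000000 + (1-p)*0.000000] = 0.000000; exercise = 0.000000; V(2,2) = max -> 0.000000
  V(1,0) = exp(-r*dt) * [p*0.083585 + (1-p)*0.011633] = 0.047554; exercise = 0.000000; V(1,0) = max -> 0.047554
  V(1,1) = exp(-r*dt) * [p*0.011633 + (1-p)*0.000000] = 0.005814; exercise = 0.000000; V(1,1) = max -> 0.005814
  V(0,0) = exp(-r*dt) * [p*0.047554 + (1-p)*0.005814] = 0.026655; exercise = 0.000000; V(0,0) = max -> 0.026655


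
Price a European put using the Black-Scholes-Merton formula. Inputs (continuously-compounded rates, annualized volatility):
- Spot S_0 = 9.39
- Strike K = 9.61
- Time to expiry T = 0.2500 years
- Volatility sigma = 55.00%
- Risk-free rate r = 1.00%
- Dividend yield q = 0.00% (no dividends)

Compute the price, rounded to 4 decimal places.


d1 = (ln(S/K) + (r - q + 0.5*sigma^2) * T) / (sigma * sqrt(T)) = 0.06237662
d2 = d1 - sigma * sqrt(T) = -0.21262338
exp(-rT) = 0.99750312; exp(-qT) = 1.00000000
P = K * exp(-rT) * N(-d2) - S_0 * exp(-qT) * N(-d1)
N(-d1) = 0.47513146; N(-d2) = 0.58418963
P = 9.6100 * 0.99750312 * 0.58418963 - 9.3900 * 1.00000000 * 0.47513146 = 1.1386

Answer: Price = 1.1386


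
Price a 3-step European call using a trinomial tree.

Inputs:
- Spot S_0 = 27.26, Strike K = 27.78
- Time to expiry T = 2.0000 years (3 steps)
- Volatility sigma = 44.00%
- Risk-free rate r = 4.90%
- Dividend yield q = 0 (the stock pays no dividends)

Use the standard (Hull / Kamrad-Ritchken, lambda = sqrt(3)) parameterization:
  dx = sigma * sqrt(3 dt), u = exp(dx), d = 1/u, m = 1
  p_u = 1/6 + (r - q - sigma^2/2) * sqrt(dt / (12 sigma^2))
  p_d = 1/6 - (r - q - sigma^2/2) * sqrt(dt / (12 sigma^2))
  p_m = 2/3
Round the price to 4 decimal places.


Answer: Price = V(0,0) = 6.9528

Derivation:
dt = T/N = 0.666667; dx = sigma*sqrt(3*dt) = 0.622254
u = exp(dx) = 1.863123; d = 1/u = 0.536733
p_u = 0.141061, p_m = 0.666667, p_d = 0.192273
Discount per step: exp(-r*dt) = 0.967861
Stock lattice S(k, j) with j the centered position index:
  k=0: S(0,+0) = 27.2600
  k=1: S(1,-1) = 14.6313; S(1,+0) = 27.2600; S(1,+1) = 50.7887
  k=2: S(2,-2) = 7.8531; S(2,-1) = 14.6313; S(2,+0) = 27.2600; S(2,+1) = 50.7887; S(2,+2) = 94.6256
  k=3: S(3,-3) = 4.2150; S(3,-2) = 7.8531; S(3,-1) = 14.6313; S(3,+0) = 27.2600; S(3,+1) = 50.7887; S(3,+2) = 94.6256; S(3,+3) = 176.2992
Terminal payoffs V(N, j) = max(S_T - K, 0):
  V(3,-3) = 0.000000; V(3,-2) = 0.000000; V(3,-1) = 0.000000; V(3,+0) = 0.000000; V(3,+1) = 23.008726; V(3,+2) = 66.845629; V(3,+3) = 148.519161
Backward induction: V(k, j) = exp(-r*dt) * [p_u * V(k+1, j+1) + p_m * V(k+1, j) + p_d * V(k+1, j-1)]
  V(2,-2) = exp(-r*dt) * [p_u*0.000000 + p_m*0.000000 + p_d*0.000000] = 0.000000
  V(2,-1) = exp(-r*dt) * [p_u*0.000000 + p_m*0.000000 + p_d*0.000000] = 0.000000
  V(2,+0) = exp(-r*dt) * [p_u*23.008726 + p_m*0.000000 + p_d*0.000000] = 3.141319
  V(2,+1) = exp(-r*dt) * [p_u*66.845629 + p_m*23.008726 + p_d*0.000000] = 23.972420
  V(2,+2) = exp(-r*dt) * [p_u*148.519161 + p_m*66.845629 + p_d*23.008726] = 67.690208
  V(1,-1) = exp(-r*dt) * [p_u*3.141319 + p_m*0.000000 + p_d*0.000000] = 0.428876
  V(1,+0) = exp(-r*dt) * [p_u*23.972420 + p_m*3.141319 + p_d*0.000000] = 5.299797
  V(1,+1) = exp(-r*dt) * [p_u*67.690208 + p_m*23.972420 + p_d*3.141319] = 25.294121
  V(0,+0) = exp(-r*dt) * [p_u*25.294121 + p_m*5.299797 + p_d*0.428876] = 6.952794


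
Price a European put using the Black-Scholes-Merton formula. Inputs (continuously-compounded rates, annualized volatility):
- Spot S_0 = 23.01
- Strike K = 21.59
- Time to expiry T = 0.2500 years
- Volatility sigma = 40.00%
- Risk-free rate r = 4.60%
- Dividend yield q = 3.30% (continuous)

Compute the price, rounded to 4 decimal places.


d1 = (ln(S/K) + (r - q + 0.5*sigma^2) * T) / (sigma * sqrt(T)) = 0.43474330
d2 = d1 - sigma * sqrt(T) = 0.23474330
exp(-rT) = 0.98856587; exp(-qT) = 0.99178394
P = K * exp(-rT) * N(-d2) - S_0 * exp(-qT) * N(-d1)
N(-d1) = 0.33187438; N(-d2) = 0.40720399
P = 21.5900 * 0.98856587 * 0.40720399 - 23.0100 * 0.99178394 * 0.33187438 = 1.1173

Answer: Price = 1.1173


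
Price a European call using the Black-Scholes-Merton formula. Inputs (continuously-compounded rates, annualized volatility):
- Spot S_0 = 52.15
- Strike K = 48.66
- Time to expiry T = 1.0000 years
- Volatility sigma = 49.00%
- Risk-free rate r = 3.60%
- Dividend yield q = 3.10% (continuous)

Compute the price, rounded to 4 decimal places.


d1 = (ln(S/K) + (r - q + 0.5*sigma^2) * T) / (sigma * sqrt(T)) = 0.39656499
d2 = d1 - sigma * sqrt(T) = -0.09343501
exp(-rT) = 0.96464029; exp(-qT) = 0.96947557
C = S_0 * exp(-qT) * N(d1) - K * exp(-rT) * N(d2)
N(d1) = 0.65415586; N(d2) = 0.46277899
C = 52.1500 * 0.96947557 * 0.65415586 - 48.6600 * 0.96464029 * 0.46277899 = 11.3503

Answer: Price = 11.3503


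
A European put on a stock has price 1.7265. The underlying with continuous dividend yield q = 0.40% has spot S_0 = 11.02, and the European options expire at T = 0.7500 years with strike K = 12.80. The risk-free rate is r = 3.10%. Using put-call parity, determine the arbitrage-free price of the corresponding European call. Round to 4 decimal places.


Answer: Call price = 0.2077

Derivation:
Put-call parity: C - P = S_0 * exp(-qT) - K * exp(-rT).
S_0 * exp(-qT) = 11.0200 * 0.99700450 = 10.98698954
K * exp(-rT) = 12.8000 * 0.97701820 = 12.50583294
C = P + S*exp(-qT) - K*exp(-rT)
C = 1.7265 + 10.98698954 - 12.50583294 = 0.2077


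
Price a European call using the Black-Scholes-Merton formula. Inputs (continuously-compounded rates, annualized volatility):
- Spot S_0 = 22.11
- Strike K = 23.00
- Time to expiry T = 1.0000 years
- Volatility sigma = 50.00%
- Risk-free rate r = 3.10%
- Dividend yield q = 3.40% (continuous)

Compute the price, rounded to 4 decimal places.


d1 = (ln(S/K) + (r - q + 0.5*sigma^2) * T) / (sigma * sqrt(T)) = 0.16507156
d2 = d1 - sigma * sqrt(T) = -0.33492844
exp(-rT) = 0.96947557; exp(-qT) = 0.96657150
C = S_0 * exp(-qT) * N(d1) - K * exp(-rT) * N(d2)
N(d1) = 0.56555617; N(d2) = 0.36883953
C = 22.1100 * 0.96657150 * 0.56555617 - 23.0000 * 0.96947557 * 0.36883953 = 3.8621

Answer: Price = 3.8621


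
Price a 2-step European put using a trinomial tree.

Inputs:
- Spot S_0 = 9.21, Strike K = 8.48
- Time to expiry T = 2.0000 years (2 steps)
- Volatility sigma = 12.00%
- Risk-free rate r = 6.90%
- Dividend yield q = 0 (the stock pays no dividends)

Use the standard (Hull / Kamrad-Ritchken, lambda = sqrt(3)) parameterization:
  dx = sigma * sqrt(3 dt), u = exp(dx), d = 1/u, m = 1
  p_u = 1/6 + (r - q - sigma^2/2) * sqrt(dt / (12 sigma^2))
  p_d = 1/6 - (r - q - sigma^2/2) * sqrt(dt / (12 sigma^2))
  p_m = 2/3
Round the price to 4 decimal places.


Answer: Price = V(0,0) = 0.0216

Derivation:
dt = T/N = 1.000000; dx = sigma*sqrt(3*dt) = 0.207846
u = exp(dx) = 1.231024; d = 1/u = 0.812332
p_u = 0.315334, p_m = 0.666667, p_d = 0.017999
Discount per step: exp(-r*dt) = 0.933327
Stock lattice S(k, j) with j the centered position index:
  k=0: S(0,+0) = 9.2100
  k=1: S(1,-1) = 7.4816; S(1,+0) = 9.2100; S(1,+1) = 11.3377
  k=2: S(2,-2) = 6.0775; S(2,-1) = 7.4816; S(2,+0) = 9.2100; S(2,+1) = 11.3377; S(2,+2) = 13.9570
Terminal payoffs V(N, j) = max(K - S_T, 0):
  V(2,-2) = 2.402474; V(2,-1) = 0.998422; V(2,+0) = 0.000000; V(2,+1) = 0.000000; V(2,+2) = 0.000000
Backward induction: V(k, j) = exp(-r*dt) * [p_u * V(k+1, j+1) + p_m * V(k+1, j) + p_d * V(k+1, j-1)]
  V(1,-1) = exp(-r*dt) * [p_u*0.000000 + p_m*0.998422 + p_d*2.402474] = 0.661595
  V(1,+0) = exp(-r*dt) * [p_u*0.000000 + p_m*0.000000 + p_d*0.998422] = 0.016772
  V(1,+1) = exp(-r*dt) * [p_u*0.000000 + p_m*0.000000 + p_d*0.000000] = 0.000000
  V(0,+0) = exp(-r*dt) * [p_u*0.000000 + p_m*0.016772 + p_d*0.661595] = 0.021550


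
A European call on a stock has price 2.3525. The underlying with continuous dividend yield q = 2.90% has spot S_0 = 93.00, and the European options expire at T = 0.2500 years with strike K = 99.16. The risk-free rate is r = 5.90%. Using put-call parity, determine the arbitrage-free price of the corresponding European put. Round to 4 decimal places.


Answer: Put price = 7.7324

Derivation:
Put-call parity: C - P = S_0 * exp(-qT) - K * exp(-rT).
S_0 * exp(-qT) = 93.0000 * 0.99277622 = 92.32818826
K * exp(-rT) = 99.1600 * 0.98535825 = 97.70812391
P = C - S*exp(-qT) + K*exp(-rT)
P = 2.3525 - 92.32818826 + 97.70812391 = 7.7324


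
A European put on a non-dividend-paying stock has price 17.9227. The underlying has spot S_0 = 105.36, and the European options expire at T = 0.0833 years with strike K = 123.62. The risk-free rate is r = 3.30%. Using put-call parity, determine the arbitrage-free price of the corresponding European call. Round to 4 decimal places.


Put-call parity: C - P = S_0 * exp(-qT) - K * exp(-rT).
S_0 * exp(-qT) = 105.3600 * 1.00000000 = 105.36000000
K * exp(-rT) = 123.6200 * 0.99725487 = 123.28064762
C = P + S*exp(-qT) - K*exp(-rT)
C = 17.9227 + 105.36000000 - 123.28064762 = 0.0021

Answer: Call price = 0.0021


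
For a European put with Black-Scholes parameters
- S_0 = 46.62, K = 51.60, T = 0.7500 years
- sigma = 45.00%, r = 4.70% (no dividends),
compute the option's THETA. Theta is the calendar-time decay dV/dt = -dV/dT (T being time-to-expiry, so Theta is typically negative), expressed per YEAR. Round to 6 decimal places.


Answer: Theta = -3.326641

Derivation:
d1 = 0.0248785648; d2 = -0.3648328669
phi(d1) = 0.3988188382; exp(-qT) = 1.0000000000; exp(-rT) = 0.9653640451
Theta = -S*exp(-qT)*phi(d1)*sigma/(2*sqrt(T)) + r*K*exp(-rT)*N(-d2) - q*S*exp(-qT)*N(-d1)
N(-d1) = 0.4900759124; N(-d2) = 0.6423819153; sqrt(T) = 0.8660254038
Term 1 = -46.6200 * 1.0000000000 * 0.3988188382 * 0.4500 / (2 * 0.8660254038) = -4.8305860139
Term 2 = 0.0470 * 51.6000 * 0.9653640451 * 0.6423819153 = 1.5039451068
Term 3 = 0 (no dividend yield, q = 0)
Theta = -4.8305860139 + (1.5039451068) + (0.0000000000) = -3.326641


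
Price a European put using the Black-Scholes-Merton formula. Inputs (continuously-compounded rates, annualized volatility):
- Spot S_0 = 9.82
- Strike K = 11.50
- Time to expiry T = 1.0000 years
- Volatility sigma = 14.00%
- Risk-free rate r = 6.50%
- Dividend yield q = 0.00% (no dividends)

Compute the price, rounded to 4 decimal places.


d1 = (ln(S/K) + (r - q + 0.5*sigma^2) * T) / (sigma * sqrt(T)) = -0.59375652
d2 = d1 - sigma * sqrt(T) = -0.73375652
exp(-rT) = 0.93706746; exp(-qT) = 1.00000000
P = K * exp(-rT) * N(-d2) - S_0 * exp(-qT) * N(-d1)
N(-d1) = 0.72366251; N(-d2) = 0.76845143
P = 11.5000 * 0.93706746 * 0.76845143 - 9.8200 * 1.00000000 * 0.72366251 = 1.1747

Answer: Price = 1.1747


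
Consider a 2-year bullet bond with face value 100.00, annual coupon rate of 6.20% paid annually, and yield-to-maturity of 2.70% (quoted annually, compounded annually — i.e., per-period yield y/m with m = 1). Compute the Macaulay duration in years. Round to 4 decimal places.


Answer: Macaulay duration = 1.9434 years

Derivation:
Coupon per period c = face * coupon_rate / m = 6.200000
Periods per year m = 1; per-period yield y/m = 0.027000
Number of cashflows N = 2
Cashflows (t years, CF_t, discount factor 1/(1+y/m)^(m*t), PV):
  t = 1.0000: CF_t = 6.200000, DF = 0.973710, PV = 6.037001
  t = 2.0000: CF_t = 106.200000, DF = 0.948111, PV = 100.689371
Price P = sum_t PV_t = 106.726372
Macaulay numerator sum_t t * PV_t:
  t * PV_t at t = 1.0000: 6.037001
  t * PV_t at t = 2.0000: 201.378743
Macaulay duration D = (sum_t t * PV_t) / P = 207.415744 / 106.726372 = 1.943435


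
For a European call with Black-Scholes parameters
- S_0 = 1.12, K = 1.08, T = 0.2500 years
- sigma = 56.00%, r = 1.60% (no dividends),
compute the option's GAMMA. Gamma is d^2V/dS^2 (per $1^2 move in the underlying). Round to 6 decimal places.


d1 = 0.2841701578; d2 = 0.0041701578
phi(d1) = 0.3831553063; exp(-qT) = 1.0000000000; exp(-rT) = 0.9960079893
Gamma = exp(-qT) * phi(d1) / (S * sigma * sqrt(T)) = 1.0000000000 * 0.3831553063 / (1.1200 * 0.5600 * 0.5000000000) = 1.221796

Answer: Gamma = 1.221796


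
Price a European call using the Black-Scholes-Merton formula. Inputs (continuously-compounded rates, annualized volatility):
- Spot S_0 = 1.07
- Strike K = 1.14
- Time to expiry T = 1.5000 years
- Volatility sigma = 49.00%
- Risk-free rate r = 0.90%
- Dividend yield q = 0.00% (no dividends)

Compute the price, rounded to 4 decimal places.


Answer: Price = 0.2323

Derivation:
d1 = (ln(S/K) + (r - q + 0.5*sigma^2) * T) / (sigma * sqrt(T)) = 0.21696378
d2 = d1 - sigma * sqrt(T) = -0.38316121
exp(-rT) = 0.98659072; exp(-qT) = 1.00000000
C = S_0 * exp(-qT) * N(d1) - K * exp(-rT) * N(d2)
N(d1) = 0.58588171; N(d2) = 0.35080012
C = 1.0700 * 1.00000000 * 0.58588171 - 1.1400 * 0.98659072 * 0.35080012 = 0.2323


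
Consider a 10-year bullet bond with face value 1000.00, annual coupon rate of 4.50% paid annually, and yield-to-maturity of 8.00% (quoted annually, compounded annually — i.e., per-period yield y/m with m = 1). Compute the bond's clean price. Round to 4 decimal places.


Answer: Price = 765.1472

Derivation:
Coupon per period c = face * coupon_rate / m = 45.000000
Periods per year m = 1; per-period yield y/m = 0.080000
Number of cashflows N = 10
Cashflows (t years, CF_t, discount factor 1/(1+y/m)^(m*t), PV):
  t = 1.0000: CF_t = 45.000000, DF = 0.925926, PV = 41.666667
  t = 2.0000: CF_t = 45.000000, DF = 0.857339, PV = 38.580247
  t = 3.0000: CF_t = 45.000000, DF = 0.793832, PV = 35.722451
  t = 4.0000: CF_t = 45.000000, DF = 0.735030, PV = 33.076343
  t = 5.0000: CF_t = 45.000000, DF = 0.680583, PV = 30.626244
  t = 6.0000: CF_t = 45.000000, DF = 0.630170, PV = 28.357633
  t = 7.0000: CF_t = 45.000000, DF = 0.583490, PV = 26.257068
  t = 8.0000: CF_t = 45.000000, DF = 0.540269, PV = 24.312100
  t = 9.0000: CF_t = 45.000000, DF = 0.500249, PV = 22.511204
  t = 10.0000: CF_t = 1045.000000, DF = 0.463193, PV = 484.037195
Price P = sum_t PV_t = 765.147151


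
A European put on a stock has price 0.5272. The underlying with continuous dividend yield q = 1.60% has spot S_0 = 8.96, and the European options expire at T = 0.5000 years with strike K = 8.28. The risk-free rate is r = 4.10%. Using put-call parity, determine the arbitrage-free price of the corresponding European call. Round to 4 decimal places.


Answer: Call price = 1.3038

Derivation:
Put-call parity: C - P = S_0 * exp(-qT) - K * exp(-rT).
S_0 * exp(-qT) = 8.9600 * 0.99203191 = 8.88860596
K * exp(-rT) = 8.2800 * 0.97970870 = 8.11198801
C = P + S*exp(-qT) - K*exp(-rT)
C = 0.5272 + 8.88860596 - 8.11198801 = 1.3038


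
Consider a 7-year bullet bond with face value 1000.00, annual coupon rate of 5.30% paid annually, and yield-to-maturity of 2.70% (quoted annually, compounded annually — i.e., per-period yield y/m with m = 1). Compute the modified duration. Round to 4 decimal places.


Coupon per period c = face * coupon_rate / m = 53.000000
Periods per year m = 1; per-period yield y/m = 0.027000
Number of cashflows N = 7
Cashflows (t years, CF_t, discount factor 1/(1+y/m)^(m*t), PV):
  t = 1.0000: CF_t = 53.000000, DF = 0.973710, PV = 51.606621
  t = 2.0000: CF_t = 53.000000, DF = 0.948111, PV = 50.249875
  t = 3.0000: CF_t = 53.000000, DF = 0.923185, PV = 48.928797
  t = 4.0000: CF_t = 53.000000, DF = 0.898914, PV = 47.642451
  t = 5.0000: CF_t = 53.000000, DF = 0.875282, PV = 46.389923
  t = 6.0000: CF_t = 53.000000, DF = 0.852270, PV = 45.170324
  t = 7.0000: CF_t = 1053.000000, DF = 0.829864, PV = 873.846731
Price P = sum_t PV_t = 1163.834722
First compute Macaulay numerator sum_t t * PV_t:
  t * PV_t at t = 1.0000: 51.606621
  t * PV_t at t = 2.0000: 100.499749
  t * PV_t at t = 3.0000: 146.786391
  t * PV_t at t = 4.0000: 190.569804
  t * PV_t at t = 5.0000: 231.949615
  t * PV_t at t = 6.0000: 271.021945
  t * PV_t at t = 7.0000: 6116.927118
Macaulay duration D = 7109.361244 / 1163.834722 = 6.108566
Modified duration = D / (1 + y/m) = 6.108566 / (1 + 0.027000) = 5.947971

Answer: Modified duration = 5.9480


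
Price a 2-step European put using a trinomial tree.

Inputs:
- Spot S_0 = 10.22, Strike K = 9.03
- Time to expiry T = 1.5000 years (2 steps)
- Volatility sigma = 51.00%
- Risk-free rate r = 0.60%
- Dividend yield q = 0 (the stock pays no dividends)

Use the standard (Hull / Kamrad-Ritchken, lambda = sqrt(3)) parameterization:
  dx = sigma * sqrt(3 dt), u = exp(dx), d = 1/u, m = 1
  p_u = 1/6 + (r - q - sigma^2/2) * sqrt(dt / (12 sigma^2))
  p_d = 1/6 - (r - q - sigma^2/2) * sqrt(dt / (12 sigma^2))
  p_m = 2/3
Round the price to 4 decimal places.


dt = T/N = 0.750000; dx = sigma*sqrt(3*dt) = 0.765000
u = exp(dx) = 2.148994; d = 1/u = 0.465334
p_u = 0.105858, p_m = 0.666667, p_d = 0.227475
Discount per step: exp(-r*dt) = 0.995510
Stock lattice S(k, j) with j the centered position index:
  k=0: S(0,+0) = 10.2200
  k=1: S(1,-1) = 4.7557; S(1,+0) = 10.2200; S(1,+1) = 21.9627
  k=2: S(2,-2) = 2.2130; S(2,-1) = 4.7557; S(2,+0) = 10.2200; S(2,+1) = 21.9627; S(2,+2) = 47.1978
Terminal payoffs V(N, j) = max(K - S_T, 0):
  V(2,-2) = 6.817005; V(2,-1) = 4.274287; V(2,+0) = 0.000000; V(2,+1) = 0.000000; V(2,+2) = 0.000000
Backward induction: V(k, j) = exp(-r*dt) * [p_u * V(k+1, j+1) + p_m * V(k+1, j) + p_d * V(k+1, j-1)]
  V(1,-1) = exp(-r*dt) * [p_u*0.000000 + p_m*4.274287 + p_d*6.817005] = 4.380470
  V(1,+0) = exp(-r*dt) * [p_u*0.000000 + p_m*0.000000 + p_d*4.274287] = 0.967930
  V(1,+1) = exp(-r*dt) * [p_u*0.000000 + p_m*0.000000 + p_d*0.000000] = 0.000000
  V(0,+0) = exp(-r*dt) * [p_u*0.000000 + p_m*0.967930 + p_d*4.380470] = 1.634365

Answer: Price = V(0,0) = 1.6344


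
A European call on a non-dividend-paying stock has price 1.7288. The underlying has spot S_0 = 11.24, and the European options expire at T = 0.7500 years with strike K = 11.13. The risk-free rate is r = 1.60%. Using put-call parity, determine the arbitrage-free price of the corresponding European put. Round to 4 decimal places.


Answer: Put price = 1.4860

Derivation:
Put-call parity: C - P = S_0 * exp(-qT) - K * exp(-rT).
S_0 * exp(-qT) = 11.2400 * 1.00000000 = 11.24000000
K * exp(-rT) = 11.1300 * 0.98807171 = 10.99723816
P = C - S*exp(-qT) + K*exp(-rT)
P = 1.7288 - 11.24000000 + 10.99723816 = 1.4860


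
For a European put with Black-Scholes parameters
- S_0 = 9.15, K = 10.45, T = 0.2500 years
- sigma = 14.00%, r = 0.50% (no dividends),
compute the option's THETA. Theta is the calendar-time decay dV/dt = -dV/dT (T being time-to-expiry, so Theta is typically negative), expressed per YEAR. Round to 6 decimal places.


Answer: Theta = -0.042440

Derivation:
d1 = -1.8449728446; d2 = -1.9149728446
phi(d1) = 0.0727373019; exp(-qT) = 1.0000000000; exp(-rT) = 0.9987507809
Theta = -S*exp(-qT)*phi(d1)*sigma/(2*sqrt(T)) + r*K*exp(-rT)*N(-d2) - q*S*exp(-qT)*N(-d1)
N(-d1) = 0.9674792555; N(-d2) = 0.9722520166; sqrt(T) = 0.5000000000
Term 1 = -9.1500 * 1.0000000000 * 0.0727373019 * 0.1400 / (2 * 0.5000000000) = -0.0931764837
Term 2 = 0.0050 * 10.4500 * 0.9987507809 * 0.9722520166 = 0.0507367073
Term 3 = 0 (no dividend yield, q = 0)
Theta = -0.0931764837 + (0.0507367073) + (0.0000000000) = -0.042440


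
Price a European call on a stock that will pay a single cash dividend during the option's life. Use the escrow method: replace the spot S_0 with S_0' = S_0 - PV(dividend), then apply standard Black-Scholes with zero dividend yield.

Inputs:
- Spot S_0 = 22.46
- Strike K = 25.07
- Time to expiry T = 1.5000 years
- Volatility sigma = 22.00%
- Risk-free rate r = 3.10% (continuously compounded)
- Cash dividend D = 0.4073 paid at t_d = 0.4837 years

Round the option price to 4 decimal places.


PV(D) = D * exp(-r * t_d) = 0.4073 * 0.98511716 = 0.40123822
S_0' = S_0 - PV(D) = 22.4600 - 0.40123822 = 22.05876178
d1 = (ln(S_0'/K) + (r + sigma^2/2)*T) / (sigma*sqrt(T)) = -0.16761201
d2 = d1 - sigma*sqrt(T) = -0.43705588
exp(-rT) = 0.95456456
N(d1) = 0.43344426; N(d2) = 0.33103541
C = S_0' * N(d1) - K * exp(-rT) * N(d2) = 22.05876178 * 0.43344426 - 25.0700 * 0.95456456 * 0.33103541 = 1.6393

Answer: Price = 1.6393


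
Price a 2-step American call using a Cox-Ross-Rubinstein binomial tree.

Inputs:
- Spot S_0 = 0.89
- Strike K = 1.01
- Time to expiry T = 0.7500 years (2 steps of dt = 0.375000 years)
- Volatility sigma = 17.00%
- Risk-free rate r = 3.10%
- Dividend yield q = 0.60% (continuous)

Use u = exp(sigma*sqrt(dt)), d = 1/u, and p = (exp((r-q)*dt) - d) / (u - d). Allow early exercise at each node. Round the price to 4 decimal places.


dt = T/N = 0.375000
u = exp(sigma*sqrt(dt)) = 1.109715; d = 1/u = 0.901132
p = (exp((r-q)*dt) - d) / (u - d) = 0.519155
Discount per step: exp(-r*dt) = 0.988442
Stock lattice S(k, i) with i counting down-moves:
  k=0: S(0,0) = 0.8900
  k=1: S(1,0) = 0.9876; S(1,1) = 0.8020
  k=2: S(2,0) = 1.0960; S(2,1) = 0.8900; S(2,2) = 0.7227
Terminal payoffs V(N, i) = max(S_T - K, 0):
  V(2,0) = 0.086006; V(2,1) = 0.000000; V(2,2) = 0.000000
Backward induction: V(k, i) = exp(-r*dt) * [p * V(k+1, i) + (1-p) * V(k+1, i+1)]; then take max(V_cont, immediate exercise) for American.
  V(1,0) = exp(-r*dt) * [p*0.086006 + (1-p)*0.000000] = 0.044134; exercise = 0.000000; V(1,0) = max -> 0.044134
  V(1,1) = exp(-r*dt) * [p*0.000000 + (1-p)*0.000000] = 0.000000; exercise = 0.000000; V(1,1) = max -> 0.000000
  V(0,0) = exp(-r*dt) * [p*0.044134 + (1-p)*0.000000] = 0.022648; exercise = 0.000000; V(0,0) = max -> 0.022648

Answer: Price = V(0,0) = 0.0226


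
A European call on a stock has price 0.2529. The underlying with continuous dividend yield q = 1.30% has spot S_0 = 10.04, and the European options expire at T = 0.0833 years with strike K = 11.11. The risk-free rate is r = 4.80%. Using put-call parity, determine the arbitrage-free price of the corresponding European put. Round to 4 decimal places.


Answer: Put price = 1.2894

Derivation:
Put-call parity: C - P = S_0 * exp(-qT) - K * exp(-rT).
S_0 * exp(-qT) = 10.0400 * 0.99891769 = 10.02913357
K * exp(-rT) = 11.1100 * 0.99600958 = 11.06566647
P = C - S*exp(-qT) + K*exp(-rT)
P = 0.2529 - 10.02913357 + 11.06566647 = 1.2894


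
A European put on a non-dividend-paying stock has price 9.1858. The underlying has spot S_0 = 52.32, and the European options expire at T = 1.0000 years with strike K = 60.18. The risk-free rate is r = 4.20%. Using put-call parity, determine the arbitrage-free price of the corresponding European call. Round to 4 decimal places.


Put-call parity: C - P = S_0 * exp(-qT) - K * exp(-rT).
S_0 * exp(-qT) = 52.3200 * 1.00000000 = 52.32000000
K * exp(-rT) = 60.1800 * 0.95886978 = 57.70478339
C = P + S*exp(-qT) - K*exp(-rT)
C = 9.1858 + 52.32000000 - 57.70478339 = 3.8010

Answer: Call price = 3.8010


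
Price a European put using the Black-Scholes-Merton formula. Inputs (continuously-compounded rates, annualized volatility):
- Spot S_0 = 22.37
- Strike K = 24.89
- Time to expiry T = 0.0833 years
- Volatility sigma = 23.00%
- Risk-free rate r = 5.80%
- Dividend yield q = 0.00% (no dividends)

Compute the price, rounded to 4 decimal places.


d1 = (ln(S/K) + (r - q + 0.5*sigma^2) * T) / (sigma * sqrt(T)) = -1.50207368
d2 = d1 - sigma * sqrt(T) = -1.56845568
exp(-rT) = 0.99518025; exp(-qT) = 1.00000000
P = K * exp(-rT) * N(-d2) - S_0 * exp(-qT) * N(-d1)
N(-d1) = 0.93346096; N(-d2) = 0.94161259
P = 24.8900 * 0.99518025 * 0.94161259 - 22.3700 * 1.00000000 * 0.93346096 = 2.4423

Answer: Price = 2.4423


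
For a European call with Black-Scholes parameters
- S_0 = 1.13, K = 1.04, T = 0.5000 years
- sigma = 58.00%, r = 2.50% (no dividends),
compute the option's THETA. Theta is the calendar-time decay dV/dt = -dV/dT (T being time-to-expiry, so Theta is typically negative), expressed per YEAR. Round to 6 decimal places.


d1 = 0.4379110335; d2 = 0.0277891004
phi(d1) = 0.3624670991; exp(-qT) = 1.0000000000; exp(-rT) = 0.9875778005
Theta = -S*exp(-qT)*phi(d1)*sigma/(2*sqrt(T)) - r*K*exp(-rT)*N(d2) + q*S*exp(-qT)*N(d1)
N(d1) = 0.6692746115; N(d2) = 0.5110848204; sqrt(T) = 0.7071067812
Term 1 = -1.1300 * 1.0000000000 * 0.3624670991 * 0.5800 / (2 * 0.7071067812) = -0.1679809493
Term 2 = -0.0250 * 1.0400 * 0.9875778005 * 0.5110848204 = -0.0131231366
Term 3 = 0 (no dividend yield, q = 0)
Theta = -0.1679809493 + (-0.0131231366) + (0.0000000000) = -0.181104

Answer: Theta = -0.181104


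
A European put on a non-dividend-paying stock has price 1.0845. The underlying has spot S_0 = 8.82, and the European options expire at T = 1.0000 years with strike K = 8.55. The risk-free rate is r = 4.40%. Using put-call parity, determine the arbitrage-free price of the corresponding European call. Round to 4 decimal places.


Answer: Call price = 1.7225

Derivation:
Put-call parity: C - P = S_0 * exp(-qT) - K * exp(-rT).
S_0 * exp(-qT) = 8.8200 * 1.00000000 = 8.82000000
K * exp(-rT) = 8.5500 * 0.95695396 = 8.18195634
C = P + S*exp(-qT) - K*exp(-rT)
C = 1.0845 + 8.82000000 - 8.18195634 = 1.7225


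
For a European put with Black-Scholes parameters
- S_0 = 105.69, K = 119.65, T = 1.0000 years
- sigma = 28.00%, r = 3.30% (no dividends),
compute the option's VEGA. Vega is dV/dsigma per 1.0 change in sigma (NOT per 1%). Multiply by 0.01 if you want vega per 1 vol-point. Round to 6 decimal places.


d1 = -0.1852161905; d2 = -0.4652161905
phi(d1) = 0.3921577676; exp(-qT) = 1.0000000000; exp(-rT) = 0.9675385596
Vega = S * exp(-qT) * phi(d1) * sqrt(T) = 105.6900 * 1.0000000000 * 0.3921577676 * 1.0000000000 = 41.447154

Answer: Vega = 41.447154


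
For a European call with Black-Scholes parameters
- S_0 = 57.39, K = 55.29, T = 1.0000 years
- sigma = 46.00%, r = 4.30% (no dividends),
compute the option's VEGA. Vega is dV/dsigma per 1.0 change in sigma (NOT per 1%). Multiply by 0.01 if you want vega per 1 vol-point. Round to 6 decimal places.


d1 = 0.4045174169; d2 = -0.0554825831
phi(d1) = 0.3676015384; exp(-qT) = 1.0000000000; exp(-rT) = 0.9579113901
Vega = S * exp(-qT) * phi(d1) * sqrt(T) = 57.3900 * 1.0000000000 * 0.3676015384 * 1.0000000000 = 21.096652

Answer: Vega = 21.096652
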